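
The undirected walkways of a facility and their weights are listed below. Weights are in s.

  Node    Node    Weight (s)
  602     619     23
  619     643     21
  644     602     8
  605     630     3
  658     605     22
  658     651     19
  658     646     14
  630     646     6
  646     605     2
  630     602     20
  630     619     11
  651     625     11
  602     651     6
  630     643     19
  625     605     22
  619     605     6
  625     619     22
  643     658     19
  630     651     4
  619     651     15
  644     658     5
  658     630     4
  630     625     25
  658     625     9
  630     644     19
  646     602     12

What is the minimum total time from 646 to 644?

14 s

Enumerating some paths:
646–658–644: 14+5 = 19
646–630–658–644: 6+4+5 = 15
646–605–630–658–644: 2+3+4+5 = 14
Cheapest is 646–605–630–658–644 at 14 s.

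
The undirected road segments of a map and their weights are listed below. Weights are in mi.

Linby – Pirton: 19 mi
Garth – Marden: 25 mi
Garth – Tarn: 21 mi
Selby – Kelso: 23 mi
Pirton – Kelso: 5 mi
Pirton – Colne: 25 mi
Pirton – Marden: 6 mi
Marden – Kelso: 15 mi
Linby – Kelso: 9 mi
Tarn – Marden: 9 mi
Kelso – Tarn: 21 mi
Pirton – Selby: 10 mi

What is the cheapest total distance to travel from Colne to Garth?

56 mi

Settle nodes by increasing distance from Colne:
Colne: 0
Pirton: 25  (via Colne)
Kelso: 30  (via Pirton)
Marden: 31  (via Pirton)
Selby: 35  (via Pirton)
Linby: 39  (via Kelso)
Tarn: 40  (via Marden)
Garth: 56  (via Marden)
Shortest route: Colne → Pirton → Marden → Garth = 56 mi.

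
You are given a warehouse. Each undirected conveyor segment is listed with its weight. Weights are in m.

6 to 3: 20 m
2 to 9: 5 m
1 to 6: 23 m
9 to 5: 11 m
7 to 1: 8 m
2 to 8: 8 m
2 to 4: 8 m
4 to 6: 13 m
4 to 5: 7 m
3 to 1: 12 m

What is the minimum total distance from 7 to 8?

60 m

Candidate routes:
7–1–6–4–5–9–2–8: 8+23+13+7+11+5+8 = 75
7–1–3–6–4–2–8: 8+12+20+13+8+8 = 69
7–1–6–4–2–8: 8+23+13+8+8 = 60
The minimum is 60 m via 7–1–6–4–2–8.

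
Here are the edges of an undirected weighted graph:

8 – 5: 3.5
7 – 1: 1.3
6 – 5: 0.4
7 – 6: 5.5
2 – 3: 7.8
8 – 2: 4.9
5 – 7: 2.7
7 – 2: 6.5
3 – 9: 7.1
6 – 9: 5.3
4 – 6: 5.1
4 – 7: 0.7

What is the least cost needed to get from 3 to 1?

Compare a few routes:
3 - 2 - 7 - 1: 7.8+6.5+1.3 = 15.6
3 - 9 - 6 - 4 - 7 - 1: 7.1+5.3+5.1+0.7+1.3 = 19.5
3 - 9 - 6 - 7 - 1: 7.1+5.3+5.5+1.3 = 19.2
3 - 9 - 6 - 5 - 7 - 1: 7.1+5.3+0.4+2.7+1.3 = 16.8
Cheapest is 3 - 2 - 7 - 1 at 15.6.

15.6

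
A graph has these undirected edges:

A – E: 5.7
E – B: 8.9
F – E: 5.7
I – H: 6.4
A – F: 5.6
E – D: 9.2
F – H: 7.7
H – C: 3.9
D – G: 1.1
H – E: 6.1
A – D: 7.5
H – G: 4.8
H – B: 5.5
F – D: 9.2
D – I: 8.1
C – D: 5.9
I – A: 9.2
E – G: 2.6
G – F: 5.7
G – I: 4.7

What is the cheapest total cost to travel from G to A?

8.3

Enumerating some paths:
G - D - A: 1.1+7.5 = 8.6
G - E - A: 2.6+5.7 = 8.3
The minimum is 8.3 via G - E - A.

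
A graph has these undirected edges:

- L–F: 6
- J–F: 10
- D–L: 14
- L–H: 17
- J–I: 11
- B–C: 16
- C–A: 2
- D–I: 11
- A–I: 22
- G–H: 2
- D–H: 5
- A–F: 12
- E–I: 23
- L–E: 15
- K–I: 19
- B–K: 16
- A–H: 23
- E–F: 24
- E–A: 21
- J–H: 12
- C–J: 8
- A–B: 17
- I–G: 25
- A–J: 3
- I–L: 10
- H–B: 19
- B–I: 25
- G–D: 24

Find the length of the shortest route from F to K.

Shortest distances from F:
F: 0
L: 6  (via F)
J: 10  (via F)
A: 12  (via F)
C: 14  (via A)
I: 16  (via L)
D: 20  (via L)
E: 21  (via L)
H: 22  (via J)
G: 24  (via H)
B: 29  (via A)
K: 35  (via I)
Shortest route: F → L → I → K = 35.

35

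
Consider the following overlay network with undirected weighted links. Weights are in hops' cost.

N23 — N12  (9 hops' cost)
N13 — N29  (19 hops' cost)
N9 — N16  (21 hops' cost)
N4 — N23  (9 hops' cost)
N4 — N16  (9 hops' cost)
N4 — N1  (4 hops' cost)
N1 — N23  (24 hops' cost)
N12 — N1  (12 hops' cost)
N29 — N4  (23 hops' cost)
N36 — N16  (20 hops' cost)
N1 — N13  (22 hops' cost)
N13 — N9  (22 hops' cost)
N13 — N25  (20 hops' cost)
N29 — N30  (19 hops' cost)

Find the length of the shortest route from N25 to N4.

46 hops' cost

Settle nodes by increasing distance from N25:
N25: 0
N13: 20  (via N25)
N29: 39  (via N13)
N1: 42  (via N13)
N9: 42  (via N13)
N4: 46  (via N1)
Shortest route: N25 → N13 → N1 → N4 = 46 hops' cost.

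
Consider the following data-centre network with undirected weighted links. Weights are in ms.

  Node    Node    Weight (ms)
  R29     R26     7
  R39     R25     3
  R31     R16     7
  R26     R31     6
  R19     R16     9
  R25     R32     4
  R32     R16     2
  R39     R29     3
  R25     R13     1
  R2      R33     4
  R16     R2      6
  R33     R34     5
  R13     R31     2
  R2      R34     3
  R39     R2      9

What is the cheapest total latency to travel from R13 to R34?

16 ms

Compare a few routes:
R13 - R31 - R16 - R2 - R34: 2+7+6+3 = 18
R13 - R25 - R39 - R2 - R34: 1+3+9+3 = 16
R13 - R25 - R32 - R16 - R2 - R33 - R34: 1+4+2+6+4+5 = 22
The minimum is 16 ms via R13 - R25 - R39 - R2 - R34.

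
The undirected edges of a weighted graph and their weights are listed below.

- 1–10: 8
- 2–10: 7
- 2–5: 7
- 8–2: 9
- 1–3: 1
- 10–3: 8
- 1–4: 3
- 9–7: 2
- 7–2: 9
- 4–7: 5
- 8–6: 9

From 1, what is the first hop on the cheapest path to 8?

10

Enumerating some paths:
1 → 10 → 2 → 8: 8+7+9 = 24
1 → 3 → 10 → 2 → 8: 1+8+7+9 = 25
The minimum is 24 via 1 → 10 → 2 → 8.
So from 1 the first move is to 10.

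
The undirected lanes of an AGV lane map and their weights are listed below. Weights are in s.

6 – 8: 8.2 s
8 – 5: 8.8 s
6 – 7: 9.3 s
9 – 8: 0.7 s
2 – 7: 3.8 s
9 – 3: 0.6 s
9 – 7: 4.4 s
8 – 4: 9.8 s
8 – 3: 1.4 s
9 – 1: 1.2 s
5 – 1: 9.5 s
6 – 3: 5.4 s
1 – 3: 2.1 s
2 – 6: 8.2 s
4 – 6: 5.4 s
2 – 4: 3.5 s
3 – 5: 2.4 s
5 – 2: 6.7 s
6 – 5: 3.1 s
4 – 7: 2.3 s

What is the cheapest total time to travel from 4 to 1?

Shortest distances from 4:
4: 0
7: 2.3  (via 4)
2: 3.5  (via 4)
6: 5.4  (via 4)
9: 6.7  (via 7)
3: 7.3  (via 9)
8: 7.4  (via 9)
1: 7.9  (via 9)
Shortest route: 4–7–9–1 = 7.9 s.

7.9 s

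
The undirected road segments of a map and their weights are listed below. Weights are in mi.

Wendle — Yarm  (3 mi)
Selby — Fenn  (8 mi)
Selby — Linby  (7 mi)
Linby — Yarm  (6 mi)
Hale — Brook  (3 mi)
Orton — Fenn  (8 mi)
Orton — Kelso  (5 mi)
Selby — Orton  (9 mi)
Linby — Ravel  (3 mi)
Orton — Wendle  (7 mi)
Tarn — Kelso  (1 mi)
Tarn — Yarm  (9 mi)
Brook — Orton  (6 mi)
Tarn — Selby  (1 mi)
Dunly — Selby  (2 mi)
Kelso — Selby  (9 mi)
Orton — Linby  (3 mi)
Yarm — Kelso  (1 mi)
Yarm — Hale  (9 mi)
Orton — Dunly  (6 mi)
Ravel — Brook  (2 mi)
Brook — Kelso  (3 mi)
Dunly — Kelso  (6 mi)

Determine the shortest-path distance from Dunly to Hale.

Enumerating some paths:
Dunly → Kelso → Brook → Hale: 6+3+3 = 12
Dunly → Selby → Tarn → Kelso → Brook → Hale: 2+1+1+3+3 = 10
Cheapest is Dunly → Selby → Tarn → Kelso → Brook → Hale at 10 mi.

10 mi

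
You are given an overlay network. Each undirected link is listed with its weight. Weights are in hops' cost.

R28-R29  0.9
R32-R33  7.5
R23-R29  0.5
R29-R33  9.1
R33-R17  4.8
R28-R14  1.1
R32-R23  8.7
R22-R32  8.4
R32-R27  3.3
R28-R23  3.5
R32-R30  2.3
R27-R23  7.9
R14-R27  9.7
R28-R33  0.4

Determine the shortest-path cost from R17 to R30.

14.6 hops' cost

Settle nodes by increasing distance from R17:
R17: 0
R33: 4.8  (via R17)
R28: 5.2  (via R33)
R29: 6.1  (via R28)
R14: 6.3  (via R28)
R23: 6.6  (via R29)
R32: 12.3  (via R33)
R27: 14.5  (via R23)
R30: 14.6  (via R32)
Shortest route: R17 → R33 → R32 → R30 = 14.6 hops' cost.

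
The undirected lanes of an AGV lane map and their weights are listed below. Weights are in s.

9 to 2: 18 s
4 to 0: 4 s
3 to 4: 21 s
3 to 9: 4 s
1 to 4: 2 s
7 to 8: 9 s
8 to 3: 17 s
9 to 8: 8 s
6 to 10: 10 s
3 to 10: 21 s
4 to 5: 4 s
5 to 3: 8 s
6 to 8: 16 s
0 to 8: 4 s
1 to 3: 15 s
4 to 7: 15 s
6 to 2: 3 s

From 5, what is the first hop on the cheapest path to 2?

3

Compare a few routes:
5 → 3 → 9 → 2: 8+4+18 = 30
5 → 4 → 0 → 8 → 6 → 2: 4+4+4+16+3 = 31
Cheapest is 5 → 3 → 9 → 2 at 30 s.
So from 5 the first move is to 3.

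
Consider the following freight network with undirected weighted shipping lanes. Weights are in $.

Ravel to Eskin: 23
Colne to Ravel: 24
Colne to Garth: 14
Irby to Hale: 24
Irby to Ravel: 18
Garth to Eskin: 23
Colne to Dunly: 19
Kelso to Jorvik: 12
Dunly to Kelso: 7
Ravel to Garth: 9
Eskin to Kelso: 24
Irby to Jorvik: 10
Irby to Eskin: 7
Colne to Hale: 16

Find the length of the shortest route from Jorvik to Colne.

Shortest distances from Jorvik:
Jorvik: 0
Irby: 10  (via Jorvik)
Kelso: 12  (via Jorvik)
Eskin: 17  (via Irby)
Dunly: 19  (via Kelso)
Ravel: 28  (via Irby)
Hale: 34  (via Irby)
Garth: 37  (via Ravel)
Colne: 38  (via Dunly)
Shortest route: Jorvik–Kelso–Dunly–Colne = $38.

$38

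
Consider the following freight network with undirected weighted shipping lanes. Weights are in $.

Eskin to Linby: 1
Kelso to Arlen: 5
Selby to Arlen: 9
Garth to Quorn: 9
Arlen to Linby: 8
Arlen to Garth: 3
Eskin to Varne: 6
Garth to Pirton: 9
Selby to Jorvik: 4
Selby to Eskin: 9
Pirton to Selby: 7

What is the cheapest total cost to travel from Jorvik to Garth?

$16

Shortest distances from Jorvik:
Jorvik: 0
Selby: 4  (via Jorvik)
Pirton: 11  (via Selby)
Eskin: 13  (via Selby)
Arlen: 13  (via Selby)
Linby: 14  (via Eskin)
Garth: 16  (via Arlen)
Shortest route: Jorvik → Selby → Arlen → Garth = $16.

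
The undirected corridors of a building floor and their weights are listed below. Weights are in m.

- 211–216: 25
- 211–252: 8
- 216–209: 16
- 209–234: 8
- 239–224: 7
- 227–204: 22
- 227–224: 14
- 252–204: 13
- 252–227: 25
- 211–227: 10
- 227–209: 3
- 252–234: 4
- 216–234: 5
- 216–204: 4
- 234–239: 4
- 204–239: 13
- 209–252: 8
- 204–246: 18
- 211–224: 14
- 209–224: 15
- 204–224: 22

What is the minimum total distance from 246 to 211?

Candidate routes:
246 - 204 - 239 - 234 - 252 - 211: 18+13+4+4+8 = 47
246 - 204 - 216 - 234 - 209 - 227 - 211: 18+4+5+8+3+10 = 48
246 - 204 - 216 - 211: 18+4+25 = 47
246 - 204 - 252 - 211: 18+13+8 = 39
Cheapest is 246 - 204 - 252 - 211 at 39 m.

39 m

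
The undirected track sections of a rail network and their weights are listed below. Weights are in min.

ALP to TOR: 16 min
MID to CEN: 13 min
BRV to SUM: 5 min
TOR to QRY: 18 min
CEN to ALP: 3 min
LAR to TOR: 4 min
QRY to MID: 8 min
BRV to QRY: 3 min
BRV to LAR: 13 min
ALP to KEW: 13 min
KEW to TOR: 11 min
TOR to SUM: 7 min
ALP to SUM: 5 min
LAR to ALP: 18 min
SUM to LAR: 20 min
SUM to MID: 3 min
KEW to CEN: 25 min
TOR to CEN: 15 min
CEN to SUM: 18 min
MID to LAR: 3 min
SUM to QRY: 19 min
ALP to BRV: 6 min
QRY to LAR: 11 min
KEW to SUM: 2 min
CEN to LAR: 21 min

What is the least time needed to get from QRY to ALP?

Enumerating some paths:
QRY → MID → SUM → ALP: 8+3+5 = 16
QRY → BRV → ALP: 3+6 = 9
QRY → BRV → SUM → ALP: 3+5+5 = 13
Cheapest is QRY → BRV → ALP at 9 min.

9 min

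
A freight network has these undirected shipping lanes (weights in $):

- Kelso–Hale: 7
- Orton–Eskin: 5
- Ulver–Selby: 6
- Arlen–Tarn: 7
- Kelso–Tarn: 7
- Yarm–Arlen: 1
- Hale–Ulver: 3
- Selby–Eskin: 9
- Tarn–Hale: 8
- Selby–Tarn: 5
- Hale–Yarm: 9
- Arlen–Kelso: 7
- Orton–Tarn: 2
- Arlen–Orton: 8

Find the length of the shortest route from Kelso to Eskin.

Running Dijkstra from Kelso:
Kelso: 0
Tarn: 7  (via Kelso)
Arlen: 7  (via Kelso)
Hale: 7  (via Kelso)
Yarm: 8  (via Arlen)
Orton: 9  (via Tarn)
Ulver: 10  (via Hale)
Selby: 12  (via Tarn)
Eskin: 14  (via Orton)
Shortest route: Kelso → Tarn → Orton → Eskin = $14.

$14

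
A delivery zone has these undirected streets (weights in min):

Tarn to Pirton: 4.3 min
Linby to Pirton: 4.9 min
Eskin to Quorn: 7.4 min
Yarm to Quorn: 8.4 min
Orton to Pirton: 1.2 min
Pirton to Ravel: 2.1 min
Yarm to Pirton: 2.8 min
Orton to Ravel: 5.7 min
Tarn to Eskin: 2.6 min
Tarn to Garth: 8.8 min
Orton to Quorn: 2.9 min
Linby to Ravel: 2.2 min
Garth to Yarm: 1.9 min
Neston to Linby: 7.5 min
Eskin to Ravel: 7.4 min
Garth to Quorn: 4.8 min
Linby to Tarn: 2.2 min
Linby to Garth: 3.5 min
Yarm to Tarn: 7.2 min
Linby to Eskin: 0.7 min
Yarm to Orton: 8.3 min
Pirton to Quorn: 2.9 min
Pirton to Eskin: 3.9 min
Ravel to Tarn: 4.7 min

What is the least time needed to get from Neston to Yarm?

Settle nodes by increasing distance from Neston:
Neston: 0
Linby: 7.5  (via Neston)
Eskin: 8.2  (via Linby)
Tarn: 9.7  (via Linby)
Ravel: 9.7  (via Linby)
Garth: 11  (via Linby)
Pirton: 11.8  (via Ravel)
Yarm: 12.9  (via Garth)
Shortest route: Neston–Linby–Garth–Yarm = 12.9 min.

12.9 min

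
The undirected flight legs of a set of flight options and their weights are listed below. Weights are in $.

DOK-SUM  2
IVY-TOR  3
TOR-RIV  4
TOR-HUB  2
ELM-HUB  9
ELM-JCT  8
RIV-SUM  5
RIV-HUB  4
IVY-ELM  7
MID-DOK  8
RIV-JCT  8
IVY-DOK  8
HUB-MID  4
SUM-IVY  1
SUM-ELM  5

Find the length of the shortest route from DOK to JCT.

Enumerating some paths:
DOK–SUM–ELM–JCT: 2+5+8 = 15
DOK–SUM–IVY–ELM–JCT: 2+1+7+8 = 18
DOK–SUM–IVY–TOR–RIV–JCT: 2+1+3+4+8 = 18
Cheapest is DOK–SUM–ELM–JCT at $15.

$15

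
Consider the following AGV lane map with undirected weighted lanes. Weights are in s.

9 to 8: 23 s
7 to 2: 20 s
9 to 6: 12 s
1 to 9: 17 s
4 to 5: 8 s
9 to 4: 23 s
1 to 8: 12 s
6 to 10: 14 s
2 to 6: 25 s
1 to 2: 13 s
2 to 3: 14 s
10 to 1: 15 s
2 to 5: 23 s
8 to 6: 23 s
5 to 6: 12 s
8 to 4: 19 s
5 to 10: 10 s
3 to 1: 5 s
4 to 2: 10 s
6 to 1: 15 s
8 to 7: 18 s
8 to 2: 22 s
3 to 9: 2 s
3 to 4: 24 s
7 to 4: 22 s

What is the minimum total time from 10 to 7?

40 s

Running Dijkstra from 10:
10: 0
5: 10  (via 10)
6: 14  (via 10)
1: 15  (via 10)
4: 18  (via 5)
3: 20  (via 1)
9: 22  (via 3)
8: 27  (via 1)
2: 28  (via 1)
7: 40  (via 4)
Shortest route: 10–5–4–7 = 40 s.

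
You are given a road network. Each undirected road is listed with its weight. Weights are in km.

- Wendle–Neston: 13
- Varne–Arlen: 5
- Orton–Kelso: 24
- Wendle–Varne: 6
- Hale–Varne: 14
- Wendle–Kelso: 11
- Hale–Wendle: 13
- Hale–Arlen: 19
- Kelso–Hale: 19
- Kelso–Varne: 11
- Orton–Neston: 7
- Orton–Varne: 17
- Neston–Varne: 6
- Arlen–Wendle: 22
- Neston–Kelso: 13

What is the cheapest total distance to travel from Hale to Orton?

Running Dijkstra from Hale:
Hale: 0
Wendle: 13  (via Hale)
Varne: 14  (via Hale)
Kelso: 19  (via Hale)
Arlen: 19  (via Hale)
Neston: 20  (via Varne)
Orton: 27  (via Neston)
Shortest route: Hale → Varne → Neston → Orton = 27 km.

27 km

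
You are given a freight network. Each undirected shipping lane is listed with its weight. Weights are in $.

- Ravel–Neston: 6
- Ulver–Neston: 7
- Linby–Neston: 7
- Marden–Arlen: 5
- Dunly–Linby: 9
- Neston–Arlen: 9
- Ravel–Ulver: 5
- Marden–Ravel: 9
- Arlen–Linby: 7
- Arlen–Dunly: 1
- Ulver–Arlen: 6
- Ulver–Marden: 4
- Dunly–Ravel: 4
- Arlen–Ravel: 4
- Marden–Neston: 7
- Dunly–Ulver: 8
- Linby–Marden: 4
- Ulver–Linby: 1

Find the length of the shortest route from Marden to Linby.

$4

Shortest distances from Marden:
Marden: 0
Linby: 4  (via Marden)
Shortest route: Marden → Linby = $4.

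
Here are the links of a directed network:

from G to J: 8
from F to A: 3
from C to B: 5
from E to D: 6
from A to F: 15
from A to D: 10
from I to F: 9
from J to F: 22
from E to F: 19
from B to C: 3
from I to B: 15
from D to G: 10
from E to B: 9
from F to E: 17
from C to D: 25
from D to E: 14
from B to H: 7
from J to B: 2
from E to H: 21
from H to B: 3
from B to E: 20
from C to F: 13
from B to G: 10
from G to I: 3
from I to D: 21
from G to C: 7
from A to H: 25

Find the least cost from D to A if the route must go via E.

Shortest D→E: D → E = 14
Best E to A: E → F → A costing 22
Total via E: 14 + 22 = 36.

36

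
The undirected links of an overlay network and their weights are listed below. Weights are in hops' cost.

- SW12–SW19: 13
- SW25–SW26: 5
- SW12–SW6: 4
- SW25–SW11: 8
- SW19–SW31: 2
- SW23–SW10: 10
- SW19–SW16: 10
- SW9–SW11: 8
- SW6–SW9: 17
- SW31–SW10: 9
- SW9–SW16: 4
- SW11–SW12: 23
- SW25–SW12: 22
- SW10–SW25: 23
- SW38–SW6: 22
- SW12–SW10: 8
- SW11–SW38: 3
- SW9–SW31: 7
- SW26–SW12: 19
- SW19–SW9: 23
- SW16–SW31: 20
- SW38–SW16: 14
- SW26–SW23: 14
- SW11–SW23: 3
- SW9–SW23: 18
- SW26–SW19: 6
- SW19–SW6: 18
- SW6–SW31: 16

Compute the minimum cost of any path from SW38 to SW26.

16 hops' cost

Settle nodes by increasing distance from SW38:
SW38: 0
SW11: 3  (via SW38)
SW23: 6  (via SW11)
SW9: 11  (via SW11)
SW25: 11  (via SW11)
SW16: 14  (via SW38)
SW10: 16  (via SW23)
SW26: 16  (via SW25)
Shortest route: SW38 → SW11 → SW25 → SW26 = 16 hops' cost.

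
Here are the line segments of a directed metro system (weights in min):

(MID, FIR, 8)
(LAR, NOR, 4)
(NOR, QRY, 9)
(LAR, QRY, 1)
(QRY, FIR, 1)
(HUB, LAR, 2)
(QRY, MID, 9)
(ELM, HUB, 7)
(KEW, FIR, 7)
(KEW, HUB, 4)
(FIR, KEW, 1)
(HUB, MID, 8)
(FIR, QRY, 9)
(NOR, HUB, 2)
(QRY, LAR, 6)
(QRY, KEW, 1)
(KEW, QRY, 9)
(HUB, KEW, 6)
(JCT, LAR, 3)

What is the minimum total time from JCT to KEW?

5 min

Running Dijkstra from JCT:
JCT: 0
LAR: 3  (via JCT)
QRY: 4  (via LAR)
FIR: 5  (via QRY)
KEW: 5  (via QRY)
Shortest route: JCT → LAR → QRY → KEW = 5 min.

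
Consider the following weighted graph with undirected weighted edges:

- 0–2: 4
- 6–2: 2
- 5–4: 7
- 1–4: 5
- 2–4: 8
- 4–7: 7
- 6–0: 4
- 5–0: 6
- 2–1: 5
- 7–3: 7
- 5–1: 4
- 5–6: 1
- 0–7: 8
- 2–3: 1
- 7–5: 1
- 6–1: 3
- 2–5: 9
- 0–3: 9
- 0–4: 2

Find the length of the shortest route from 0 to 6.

Candidate routes:
0 → 5 → 6: 6+1 = 7
0 → 6: 4 = 4
0 → 2 → 6: 4+2 = 6
0 → 7 → 5 → 6: 8+1+1 = 10
The minimum is 4 via 0 → 6.

4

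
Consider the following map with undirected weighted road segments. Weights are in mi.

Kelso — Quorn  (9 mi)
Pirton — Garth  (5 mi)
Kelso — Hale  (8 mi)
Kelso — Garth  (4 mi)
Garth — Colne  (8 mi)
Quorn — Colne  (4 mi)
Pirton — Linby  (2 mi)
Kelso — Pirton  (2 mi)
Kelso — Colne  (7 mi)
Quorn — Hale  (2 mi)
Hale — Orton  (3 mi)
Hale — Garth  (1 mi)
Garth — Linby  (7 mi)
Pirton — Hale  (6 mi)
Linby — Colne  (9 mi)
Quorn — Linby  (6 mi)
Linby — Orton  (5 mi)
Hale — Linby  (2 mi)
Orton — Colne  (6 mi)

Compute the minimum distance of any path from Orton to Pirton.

7 mi

Enumerating some paths:
Orton–Linby–Pirton: 5+2 = 7
Orton–Hale–Pirton: 3+6 = 9
Orton–Hale–Garth–Pirton: 3+1+5 = 9
The minimum is 7 mi via Orton–Linby–Pirton.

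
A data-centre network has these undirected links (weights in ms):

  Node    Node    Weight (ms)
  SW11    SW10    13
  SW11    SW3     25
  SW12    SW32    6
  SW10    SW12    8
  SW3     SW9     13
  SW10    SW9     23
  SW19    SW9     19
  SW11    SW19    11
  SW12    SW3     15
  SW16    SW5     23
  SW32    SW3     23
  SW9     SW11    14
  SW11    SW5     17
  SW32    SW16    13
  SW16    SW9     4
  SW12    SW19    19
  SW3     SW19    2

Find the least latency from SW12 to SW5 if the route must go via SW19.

Best SW12 to SW19: SW12 → SW3 → SW19 costing 17
Best SW19 to SW5: SW19 → SW11 → SW5 costing 28
Total via SW19: 17 + 28 = 45 ms.

45 ms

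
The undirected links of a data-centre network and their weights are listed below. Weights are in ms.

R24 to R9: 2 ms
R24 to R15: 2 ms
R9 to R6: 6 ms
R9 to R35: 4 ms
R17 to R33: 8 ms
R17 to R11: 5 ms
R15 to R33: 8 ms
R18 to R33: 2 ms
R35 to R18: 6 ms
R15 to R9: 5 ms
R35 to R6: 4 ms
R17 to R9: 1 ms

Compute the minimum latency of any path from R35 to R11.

Enumerating some paths:
R35 → R9 → R17 → R11: 4+1+5 = 10
R35 → R6 → R9 → R17 → R11: 4+6+1+5 = 16
Cheapest is R35 → R9 → R17 → R11 at 10 ms.

10 ms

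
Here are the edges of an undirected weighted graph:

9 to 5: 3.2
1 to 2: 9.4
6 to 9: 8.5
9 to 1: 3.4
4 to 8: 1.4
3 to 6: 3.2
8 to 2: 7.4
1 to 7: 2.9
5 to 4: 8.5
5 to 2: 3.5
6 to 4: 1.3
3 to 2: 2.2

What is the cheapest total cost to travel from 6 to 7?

14.8

Running Dijkstra from 6:
6: 0
4: 1.3  (via 6)
8: 2.7  (via 4)
3: 3.2  (via 6)
2: 5.4  (via 3)
9: 8.5  (via 6)
5: 8.9  (via 2)
1: 11.9  (via 9)
7: 14.8  (via 1)
Shortest route: 6 → 9 → 1 → 7 = 14.8.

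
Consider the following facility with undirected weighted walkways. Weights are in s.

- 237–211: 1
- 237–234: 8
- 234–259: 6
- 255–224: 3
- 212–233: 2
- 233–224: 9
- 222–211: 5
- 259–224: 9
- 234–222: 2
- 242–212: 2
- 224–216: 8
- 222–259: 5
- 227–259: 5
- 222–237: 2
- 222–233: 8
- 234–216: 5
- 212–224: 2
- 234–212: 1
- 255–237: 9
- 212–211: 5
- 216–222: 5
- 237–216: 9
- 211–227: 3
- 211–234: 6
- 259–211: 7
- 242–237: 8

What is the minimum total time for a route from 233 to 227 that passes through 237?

Shortest 233→237: 233–212–234–222–237 = 7
Best 237 to 227: 237–211–227 costing 4
Total via 237: 7 + 4 = 11 s.

11 s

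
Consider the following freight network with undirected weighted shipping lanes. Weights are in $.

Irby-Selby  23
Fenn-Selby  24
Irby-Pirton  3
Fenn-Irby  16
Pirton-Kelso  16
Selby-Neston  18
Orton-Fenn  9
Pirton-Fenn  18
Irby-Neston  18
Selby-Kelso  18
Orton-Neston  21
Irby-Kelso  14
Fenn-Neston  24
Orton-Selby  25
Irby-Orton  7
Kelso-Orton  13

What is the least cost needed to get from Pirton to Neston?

Shortest distances from Pirton:
Pirton: 0
Irby: 3  (via Pirton)
Orton: 10  (via Irby)
Kelso: 16  (via Pirton)
Fenn: 18  (via Pirton)
Neston: 21  (via Irby)
Shortest route: Pirton–Irby–Neston = $21.

$21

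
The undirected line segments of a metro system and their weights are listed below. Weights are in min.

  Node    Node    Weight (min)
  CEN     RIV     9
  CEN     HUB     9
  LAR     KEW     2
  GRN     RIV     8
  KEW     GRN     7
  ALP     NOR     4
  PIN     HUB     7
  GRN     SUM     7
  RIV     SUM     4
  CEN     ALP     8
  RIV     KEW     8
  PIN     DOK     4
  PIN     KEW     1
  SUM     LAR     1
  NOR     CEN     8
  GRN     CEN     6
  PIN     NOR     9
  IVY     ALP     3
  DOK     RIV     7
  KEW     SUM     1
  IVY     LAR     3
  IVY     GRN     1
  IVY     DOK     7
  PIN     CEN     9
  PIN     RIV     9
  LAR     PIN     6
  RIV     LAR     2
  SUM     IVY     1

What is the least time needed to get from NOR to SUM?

8 min

Enumerating some paths:
NOR → ALP → IVY → SUM: 4+3+1 = 8
NOR → PIN → KEW → SUM: 9+1+1 = 11
The minimum is 8 min via NOR → ALP → IVY → SUM.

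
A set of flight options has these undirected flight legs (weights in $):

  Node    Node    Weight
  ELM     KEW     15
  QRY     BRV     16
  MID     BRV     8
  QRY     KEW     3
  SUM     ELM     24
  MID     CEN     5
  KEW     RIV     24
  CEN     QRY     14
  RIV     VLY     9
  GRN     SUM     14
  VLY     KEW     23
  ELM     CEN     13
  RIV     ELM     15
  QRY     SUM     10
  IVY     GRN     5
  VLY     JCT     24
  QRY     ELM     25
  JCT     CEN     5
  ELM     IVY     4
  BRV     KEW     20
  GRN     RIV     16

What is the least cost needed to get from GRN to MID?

$27

Running Dijkstra from GRN:
GRN: 0
IVY: 5  (via GRN)
ELM: 9  (via IVY)
SUM: 14  (via GRN)
RIV: 16  (via GRN)
CEN: 22  (via ELM)
KEW: 24  (via ELM)
QRY: 24  (via SUM)
VLY: 25  (via RIV)
JCT: 27  (via CEN)
MID: 27  (via CEN)
Shortest route: GRN → IVY → ELM → CEN → MID = $27.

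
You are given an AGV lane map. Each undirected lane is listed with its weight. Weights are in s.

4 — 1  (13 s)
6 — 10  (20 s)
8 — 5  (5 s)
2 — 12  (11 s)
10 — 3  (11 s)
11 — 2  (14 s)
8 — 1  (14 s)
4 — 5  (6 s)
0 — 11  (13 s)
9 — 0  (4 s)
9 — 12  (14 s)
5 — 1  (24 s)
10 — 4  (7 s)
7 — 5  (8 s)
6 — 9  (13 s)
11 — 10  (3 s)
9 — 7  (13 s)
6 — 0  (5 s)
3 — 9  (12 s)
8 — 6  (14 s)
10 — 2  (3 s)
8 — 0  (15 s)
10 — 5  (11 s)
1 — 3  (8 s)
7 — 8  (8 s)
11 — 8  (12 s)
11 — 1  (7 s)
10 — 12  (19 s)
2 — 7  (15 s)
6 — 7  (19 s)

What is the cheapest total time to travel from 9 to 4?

Shortest distances from 9:
9: 0
0: 4  (via 9)
6: 9  (via 0)
3: 12  (via 9)
7: 13  (via 9)
12: 14  (via 9)
11: 17  (via 0)
8: 19  (via 0)
1: 20  (via 3)
10: 20  (via 11)
5: 21  (via 7)
2: 23  (via 10)
4: 27  (via 10)
Shortest route: 9 → 0 → 11 → 10 → 4 = 27 s.

27 s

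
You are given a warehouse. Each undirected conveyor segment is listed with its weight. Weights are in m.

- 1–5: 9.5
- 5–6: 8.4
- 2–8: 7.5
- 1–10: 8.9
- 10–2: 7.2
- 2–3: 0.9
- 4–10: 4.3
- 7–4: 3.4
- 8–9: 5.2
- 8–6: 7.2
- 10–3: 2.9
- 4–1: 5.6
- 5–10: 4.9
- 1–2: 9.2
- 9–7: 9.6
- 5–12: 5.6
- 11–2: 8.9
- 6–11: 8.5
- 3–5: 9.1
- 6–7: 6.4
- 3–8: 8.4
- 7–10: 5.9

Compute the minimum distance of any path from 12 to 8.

21.2 m

Candidate routes:
12 → 5 → 3 → 2 → 8: 5.6+9.1+0.9+7.5 = 23.1
12 → 5 → 6 → 8: 5.6+8.4+7.2 = 21.2
12 → 5 → 10 → 3 → 2 → 8: 5.6+4.9+2.9+0.9+7.5 = 21.8
12 → 5 → 10 → 3 → 8: 5.6+4.9+2.9+8.4 = 21.8
Cheapest is 12 → 5 → 6 → 8 at 21.2 m.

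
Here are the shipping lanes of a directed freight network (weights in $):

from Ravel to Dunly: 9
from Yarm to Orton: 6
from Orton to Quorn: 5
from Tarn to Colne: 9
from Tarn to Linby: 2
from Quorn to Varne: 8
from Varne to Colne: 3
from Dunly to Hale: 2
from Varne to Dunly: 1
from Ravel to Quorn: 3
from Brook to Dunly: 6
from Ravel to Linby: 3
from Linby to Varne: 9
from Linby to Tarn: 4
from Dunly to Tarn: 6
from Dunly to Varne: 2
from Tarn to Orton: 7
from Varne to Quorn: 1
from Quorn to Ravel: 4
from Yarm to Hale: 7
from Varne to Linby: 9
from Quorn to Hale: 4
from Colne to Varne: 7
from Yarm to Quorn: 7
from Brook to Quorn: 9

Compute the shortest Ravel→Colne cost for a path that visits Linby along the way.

$15

Best Ravel to Linby: Ravel → Linby costing 3
Best Linby to Colne: Linby → Varne → Colne costing 12
Total via Linby: 3 + 12 = $15.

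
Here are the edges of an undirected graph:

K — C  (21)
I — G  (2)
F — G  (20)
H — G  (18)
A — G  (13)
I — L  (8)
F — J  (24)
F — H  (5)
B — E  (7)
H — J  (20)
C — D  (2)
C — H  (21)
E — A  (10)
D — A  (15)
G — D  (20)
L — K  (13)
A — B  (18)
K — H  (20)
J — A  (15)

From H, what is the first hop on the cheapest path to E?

G

Enumerating some paths:
H → G → A → E: 18+13+10 = 41
H → J → A → E: 20+15+10 = 45
Cheapest is H → G → A → E at 41.
So from H the first move is to G.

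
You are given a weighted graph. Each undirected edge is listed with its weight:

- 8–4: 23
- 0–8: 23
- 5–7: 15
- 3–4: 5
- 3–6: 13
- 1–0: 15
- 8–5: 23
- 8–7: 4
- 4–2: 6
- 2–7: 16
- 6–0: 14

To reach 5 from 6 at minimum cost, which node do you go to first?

Enumerating some paths:
6 - 3 - 4 - 2 - 7 - 5: 13+5+6+16+15 = 55
6 - 0 - 8 - 5: 14+23+23 = 60
6 - 0 - 8 - 7 - 5: 14+23+4+15 = 56
6 - 3 - 4 - 8 - 7 - 5: 13+5+23+4+15 = 60
The minimum is 55 via 6 - 3 - 4 - 2 - 7 - 5.
So from 6 the first move is to 3.

3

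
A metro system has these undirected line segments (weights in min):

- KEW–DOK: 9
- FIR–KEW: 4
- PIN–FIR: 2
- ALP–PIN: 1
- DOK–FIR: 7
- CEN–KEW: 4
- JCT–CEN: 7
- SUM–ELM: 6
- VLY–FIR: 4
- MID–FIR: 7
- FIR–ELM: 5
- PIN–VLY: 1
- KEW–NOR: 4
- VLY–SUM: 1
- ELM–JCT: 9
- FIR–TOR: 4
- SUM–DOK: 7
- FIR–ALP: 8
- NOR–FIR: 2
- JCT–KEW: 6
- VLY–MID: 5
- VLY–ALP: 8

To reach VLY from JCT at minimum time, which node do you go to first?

Compare a few routes:
JCT → KEW → FIR → PIN → VLY: 6+4+2+1 = 13
JCT → KEW → FIR → VLY: 6+4+4 = 14
Cheapest is JCT → KEW → FIR → PIN → VLY at 13 min.
So from JCT the first move is to KEW.

KEW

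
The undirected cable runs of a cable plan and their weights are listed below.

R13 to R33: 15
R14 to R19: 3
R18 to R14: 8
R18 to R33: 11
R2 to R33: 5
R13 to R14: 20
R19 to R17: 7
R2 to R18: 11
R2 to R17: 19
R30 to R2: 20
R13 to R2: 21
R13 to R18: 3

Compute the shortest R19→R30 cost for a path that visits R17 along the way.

Shortest R19→R17: R19–R17 = 7
Best R17 to R30: R17–R2–R30 costing 39
Total via R17: 7 + 39 = 46.

46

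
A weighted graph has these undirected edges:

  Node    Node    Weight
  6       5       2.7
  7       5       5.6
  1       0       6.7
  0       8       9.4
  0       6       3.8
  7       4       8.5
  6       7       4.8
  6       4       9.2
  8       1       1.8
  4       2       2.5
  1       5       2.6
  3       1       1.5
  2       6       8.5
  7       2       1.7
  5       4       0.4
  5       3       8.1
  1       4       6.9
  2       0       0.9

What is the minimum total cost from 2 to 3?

7

Candidate routes:
2 → 4 → 5 → 1 → 3: 2.5+0.4+2.6+1.5 = 7
2 → 0 → 1 → 3: 0.9+6.7+1.5 = 9.1
2 → 4 → 1 → 3: 2.5+6.9+1.5 = 10.9
Cheapest is 2 → 4 → 5 → 1 → 3 at 7.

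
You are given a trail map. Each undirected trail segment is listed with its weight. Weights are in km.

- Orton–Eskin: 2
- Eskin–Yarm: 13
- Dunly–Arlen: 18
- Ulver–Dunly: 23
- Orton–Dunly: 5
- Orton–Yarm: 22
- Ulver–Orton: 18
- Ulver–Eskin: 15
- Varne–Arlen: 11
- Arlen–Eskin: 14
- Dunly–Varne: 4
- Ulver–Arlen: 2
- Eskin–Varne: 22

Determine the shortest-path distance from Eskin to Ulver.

15 km

Settle nodes by increasing distance from Eskin:
Eskin: 0
Orton: 2  (via Eskin)
Dunly: 7  (via Orton)
Varne: 11  (via Dunly)
Yarm: 13  (via Eskin)
Arlen: 14  (via Eskin)
Ulver: 15  (via Eskin)
Shortest route: Eskin–Ulver = 15 km.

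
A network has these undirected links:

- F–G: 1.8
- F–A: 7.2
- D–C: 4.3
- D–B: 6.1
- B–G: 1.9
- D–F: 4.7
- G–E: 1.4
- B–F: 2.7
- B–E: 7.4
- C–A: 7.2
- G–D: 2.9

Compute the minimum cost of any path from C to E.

8.6

Shortest distances from C:
C: 0
D: 4.3  (via C)
A: 7.2  (via C)
G: 7.2  (via D)
E: 8.6  (via G)
Shortest route: C–D–G–E = 8.6.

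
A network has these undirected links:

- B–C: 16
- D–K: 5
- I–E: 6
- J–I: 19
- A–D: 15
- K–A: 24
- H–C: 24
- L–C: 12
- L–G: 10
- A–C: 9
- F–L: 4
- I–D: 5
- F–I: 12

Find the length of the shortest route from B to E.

Settle nodes by increasing distance from B:
B: 0
C: 16  (via B)
A: 25  (via C)
L: 28  (via C)
F: 32  (via L)
G: 38  (via L)
D: 40  (via A)
H: 40  (via C)
I: 44  (via F)
K: 45  (via D)
E: 50  (via I)
Shortest route: B → C → L → F → I → E = 50.

50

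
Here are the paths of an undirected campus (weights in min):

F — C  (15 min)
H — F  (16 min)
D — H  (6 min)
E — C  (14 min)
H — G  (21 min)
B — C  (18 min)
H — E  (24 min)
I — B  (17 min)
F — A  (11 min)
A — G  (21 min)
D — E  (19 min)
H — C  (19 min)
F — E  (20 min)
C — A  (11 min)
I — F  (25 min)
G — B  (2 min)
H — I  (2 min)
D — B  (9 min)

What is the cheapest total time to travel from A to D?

Enumerating some paths:
A - F - H - D: 11+16+6 = 33
A - G - B - D: 21+2+9 = 32
Cheapest is A - G - B - D at 32 min.

32 min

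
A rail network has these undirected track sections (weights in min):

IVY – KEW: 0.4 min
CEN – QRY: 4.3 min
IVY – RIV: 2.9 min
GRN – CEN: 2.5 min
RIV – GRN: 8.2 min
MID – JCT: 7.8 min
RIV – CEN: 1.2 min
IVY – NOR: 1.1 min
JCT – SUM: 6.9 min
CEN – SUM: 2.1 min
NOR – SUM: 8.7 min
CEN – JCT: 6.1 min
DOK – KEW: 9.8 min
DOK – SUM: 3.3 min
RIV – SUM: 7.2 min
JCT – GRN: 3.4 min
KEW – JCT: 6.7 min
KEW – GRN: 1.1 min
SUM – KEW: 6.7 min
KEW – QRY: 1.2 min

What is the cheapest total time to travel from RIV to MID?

14.9 min

Compare a few routes:
RIV–CEN–GRN–JCT–MID: 1.2+2.5+3.4+7.8 = 14.9
RIV–CEN–JCT–MID: 1.2+6.1+7.8 = 15.1
The minimum is 14.9 min via RIV–CEN–GRN–JCT–MID.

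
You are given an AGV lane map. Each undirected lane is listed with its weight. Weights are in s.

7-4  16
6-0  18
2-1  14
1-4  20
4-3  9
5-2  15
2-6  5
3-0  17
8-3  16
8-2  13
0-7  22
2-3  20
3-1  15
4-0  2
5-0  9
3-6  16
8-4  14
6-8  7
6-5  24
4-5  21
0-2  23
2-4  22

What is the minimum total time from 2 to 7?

38 s

Enumerating some paths:
2 → 4 → 7: 22+16 = 38
2 → 6 → 0 → 4 → 7: 5+18+2+16 = 41
2 → 0 → 4 → 7: 23+2+16 = 41
The minimum is 38 s via 2 → 4 → 7.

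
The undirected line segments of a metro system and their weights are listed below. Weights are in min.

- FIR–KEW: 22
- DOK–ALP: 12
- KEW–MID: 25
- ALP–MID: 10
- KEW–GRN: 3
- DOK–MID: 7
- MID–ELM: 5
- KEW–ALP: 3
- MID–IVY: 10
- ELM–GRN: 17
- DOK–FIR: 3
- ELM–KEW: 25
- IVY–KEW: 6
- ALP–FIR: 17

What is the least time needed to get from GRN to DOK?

Running Dijkstra from GRN:
GRN: 0
KEW: 3  (via GRN)
ALP: 6  (via KEW)
IVY: 9  (via KEW)
MID: 16  (via ALP)
ELM: 17  (via GRN)
DOK: 18  (via ALP)
Shortest route: GRN–KEW–ALP–DOK = 18 min.

18 min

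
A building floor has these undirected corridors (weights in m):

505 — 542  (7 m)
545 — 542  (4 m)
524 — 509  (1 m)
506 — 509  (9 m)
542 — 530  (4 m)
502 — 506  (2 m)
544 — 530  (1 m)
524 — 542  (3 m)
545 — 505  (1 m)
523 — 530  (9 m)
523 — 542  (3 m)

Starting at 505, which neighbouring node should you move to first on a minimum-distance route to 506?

545

Compare a few routes:
505 - 542 - 524 - 509 - 506: 7+3+1+9 = 20
505 - 545 - 542 - 524 - 509 - 506: 1+4+3+1+9 = 18
Cheapest is 505 - 545 - 542 - 524 - 509 - 506 at 18 m.
So from 505 the first move is to 545.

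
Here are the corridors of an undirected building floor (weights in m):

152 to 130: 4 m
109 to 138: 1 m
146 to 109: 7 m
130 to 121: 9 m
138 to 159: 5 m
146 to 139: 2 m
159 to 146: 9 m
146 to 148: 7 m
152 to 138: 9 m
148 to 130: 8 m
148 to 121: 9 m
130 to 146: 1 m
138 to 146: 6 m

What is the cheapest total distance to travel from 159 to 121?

19 m

Enumerating some paths:
159 → 138 → 109 → 146 → 130 → 121: 5+1+7+1+9 = 23
159 → 146 → 130 → 121: 9+1+9 = 19
159 → 138 → 146 → 130 → 121: 5+6+1+9 = 21
Cheapest is 159 → 146 → 130 → 121 at 19 m.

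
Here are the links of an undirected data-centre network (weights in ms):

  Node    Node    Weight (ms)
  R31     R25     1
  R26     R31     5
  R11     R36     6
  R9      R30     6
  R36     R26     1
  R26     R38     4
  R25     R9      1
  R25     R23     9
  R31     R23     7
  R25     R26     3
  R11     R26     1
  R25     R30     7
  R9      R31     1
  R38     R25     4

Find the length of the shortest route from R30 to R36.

11 ms

Enumerating some paths:
R30–R25–R26–R36: 7+3+1 = 11
R30–R9–R31–R25–R26–R36: 6+1+1+3+1 = 12
The minimum is 11 ms via R30–R25–R26–R36.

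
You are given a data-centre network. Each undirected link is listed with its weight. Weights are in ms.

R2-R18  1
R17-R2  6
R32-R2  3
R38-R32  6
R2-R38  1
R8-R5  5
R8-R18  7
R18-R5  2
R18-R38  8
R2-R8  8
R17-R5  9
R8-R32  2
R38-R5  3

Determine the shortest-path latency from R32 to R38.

Candidate routes:
R32 → R2 → R38: 3+1 = 4
R32 → R38: 6 = 6
The minimum is 4 ms via R32 → R2 → R38.

4 ms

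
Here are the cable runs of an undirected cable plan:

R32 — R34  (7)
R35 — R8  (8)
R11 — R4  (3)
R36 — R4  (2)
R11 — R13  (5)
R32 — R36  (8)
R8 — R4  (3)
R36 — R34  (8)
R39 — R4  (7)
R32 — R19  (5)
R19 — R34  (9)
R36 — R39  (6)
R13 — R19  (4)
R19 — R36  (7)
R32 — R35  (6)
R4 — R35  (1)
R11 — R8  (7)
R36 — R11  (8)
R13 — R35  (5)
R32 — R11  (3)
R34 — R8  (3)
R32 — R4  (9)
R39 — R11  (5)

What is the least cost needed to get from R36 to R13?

Running Dijkstra from R36:
R36: 0
R4: 2  (via R36)
R35: 3  (via R4)
R11: 5  (via R4)
R8: 5  (via R4)
R39: 6  (via R36)
R19: 7  (via R36)
R32: 8  (via R36)
R13: 8  (via R35)
Shortest route: R36 → R4 → R35 → R13 = 8.

8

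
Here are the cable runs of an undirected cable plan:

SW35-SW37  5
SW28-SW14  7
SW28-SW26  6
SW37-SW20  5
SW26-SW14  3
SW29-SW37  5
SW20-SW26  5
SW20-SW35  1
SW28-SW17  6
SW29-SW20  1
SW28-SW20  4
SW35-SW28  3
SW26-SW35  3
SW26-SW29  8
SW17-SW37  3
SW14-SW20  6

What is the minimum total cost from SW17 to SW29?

8

Compare a few routes:
SW17–SW28–SW35–SW20–SW29: 6+3+1+1 = 11
SW17–SW37–SW20–SW29: 3+5+1 = 9
SW17–SW37–SW35–SW20–SW29: 3+5+1+1 = 10
SW17–SW37–SW29: 3+5 = 8
Cheapest is SW17–SW37–SW29 at 8.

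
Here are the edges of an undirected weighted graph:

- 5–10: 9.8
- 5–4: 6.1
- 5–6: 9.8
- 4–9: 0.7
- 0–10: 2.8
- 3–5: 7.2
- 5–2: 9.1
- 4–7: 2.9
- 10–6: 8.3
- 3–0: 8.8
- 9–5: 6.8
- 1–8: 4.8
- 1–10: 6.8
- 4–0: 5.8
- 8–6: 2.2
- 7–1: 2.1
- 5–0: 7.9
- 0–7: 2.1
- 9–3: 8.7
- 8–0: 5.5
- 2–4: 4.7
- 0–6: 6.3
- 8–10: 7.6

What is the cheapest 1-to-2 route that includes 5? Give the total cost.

20.2

Best 1 to 5: 1–7–4–5 costing 11.1
Shortest 5→2: 5–2 = 9.1
Total via 5: 11.1 + 9.1 = 20.2.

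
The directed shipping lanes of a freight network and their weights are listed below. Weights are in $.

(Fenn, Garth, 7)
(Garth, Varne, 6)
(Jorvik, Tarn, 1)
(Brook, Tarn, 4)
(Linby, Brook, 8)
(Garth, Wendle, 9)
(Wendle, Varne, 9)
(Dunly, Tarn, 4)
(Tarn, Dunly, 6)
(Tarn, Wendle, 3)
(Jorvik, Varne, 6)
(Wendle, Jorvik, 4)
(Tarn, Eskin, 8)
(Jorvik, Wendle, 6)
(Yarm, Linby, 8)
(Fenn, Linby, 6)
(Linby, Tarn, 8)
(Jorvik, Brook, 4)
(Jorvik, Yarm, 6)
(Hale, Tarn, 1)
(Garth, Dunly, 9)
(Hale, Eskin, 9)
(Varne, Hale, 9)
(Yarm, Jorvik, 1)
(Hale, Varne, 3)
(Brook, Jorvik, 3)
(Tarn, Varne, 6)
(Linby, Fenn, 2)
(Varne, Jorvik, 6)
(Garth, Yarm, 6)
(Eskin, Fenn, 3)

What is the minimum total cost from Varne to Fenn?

$18

Settle nodes by increasing distance from Varne:
Varne: 0
Jorvik: 6  (via Varne)
Tarn: 7  (via Jorvik)
Hale: 9  (via Varne)
Brook: 10  (via Jorvik)
Wendle: 10  (via Tarn)
Yarm: 12  (via Jorvik)
Dunly: 13  (via Tarn)
Eskin: 15  (via Tarn)
Fenn: 18  (via Eskin)
Shortest route: Varne → Jorvik → Tarn → Eskin → Fenn = $18.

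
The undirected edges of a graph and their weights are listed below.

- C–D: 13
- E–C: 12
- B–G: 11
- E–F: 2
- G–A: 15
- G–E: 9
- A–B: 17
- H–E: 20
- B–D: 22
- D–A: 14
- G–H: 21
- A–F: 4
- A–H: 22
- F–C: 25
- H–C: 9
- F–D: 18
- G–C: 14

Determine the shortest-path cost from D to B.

22

Shortest distances from D:
D: 0
C: 13  (via D)
A: 14  (via D)
F: 18  (via D)
E: 20  (via F)
B: 22  (via D)
Shortest route: D → B = 22.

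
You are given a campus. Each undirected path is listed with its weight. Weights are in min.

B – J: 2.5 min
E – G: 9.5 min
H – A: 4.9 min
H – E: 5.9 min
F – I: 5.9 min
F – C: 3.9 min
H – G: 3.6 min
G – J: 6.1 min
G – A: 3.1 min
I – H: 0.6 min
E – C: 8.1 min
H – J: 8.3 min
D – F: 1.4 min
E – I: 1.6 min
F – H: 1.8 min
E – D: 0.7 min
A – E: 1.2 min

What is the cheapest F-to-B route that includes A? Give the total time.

15 min

Best F to A: F → D → E → A costing 3.3
Best A to B: A → G → J → B costing 11.7
Total via A: 3.3 + 11.7 = 15 min.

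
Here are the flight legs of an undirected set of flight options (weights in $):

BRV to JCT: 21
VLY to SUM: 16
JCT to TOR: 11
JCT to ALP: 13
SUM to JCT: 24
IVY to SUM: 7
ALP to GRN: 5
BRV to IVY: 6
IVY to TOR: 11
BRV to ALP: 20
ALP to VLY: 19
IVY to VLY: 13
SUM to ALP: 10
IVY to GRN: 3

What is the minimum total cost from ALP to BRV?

Running Dijkstra from ALP:
ALP: 0
GRN: 5  (via ALP)
IVY: 8  (via GRN)
SUM: 10  (via ALP)
JCT: 13  (via ALP)
BRV: 14  (via IVY)
Shortest route: ALP → GRN → IVY → BRV = $14.

$14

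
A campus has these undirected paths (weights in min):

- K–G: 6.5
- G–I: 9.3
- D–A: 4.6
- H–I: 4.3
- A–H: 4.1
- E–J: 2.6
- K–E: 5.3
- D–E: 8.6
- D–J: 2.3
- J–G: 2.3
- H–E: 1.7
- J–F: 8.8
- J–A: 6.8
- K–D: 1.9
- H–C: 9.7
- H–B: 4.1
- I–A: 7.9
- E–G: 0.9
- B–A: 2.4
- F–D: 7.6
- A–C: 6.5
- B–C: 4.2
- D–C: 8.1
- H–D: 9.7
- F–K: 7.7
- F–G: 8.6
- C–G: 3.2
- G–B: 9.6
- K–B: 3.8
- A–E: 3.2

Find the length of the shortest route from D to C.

Running Dijkstra from D:
D: 0
K: 1.9  (via D)
J: 2.3  (via D)
A: 4.6  (via D)
G: 4.6  (via J)
E: 4.9  (via J)
B: 5.7  (via K)
H: 6.6  (via E)
F: 7.6  (via D)
C: 7.8  (via G)
Shortest route: D → J → G → C = 7.8 min.

7.8 min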